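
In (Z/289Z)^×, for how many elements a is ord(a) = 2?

1

φ(289) = φ(17^2) = 17·(17−1) = 272 = 2^4 · 17.
(Z/289Z)^× is cyclic (|G| = 272); a cyclic group of order m has exactly φ(d) elements of each order d | m, and none otherwise.
2 | 272, and φ(2) = 2 − 1 = 1.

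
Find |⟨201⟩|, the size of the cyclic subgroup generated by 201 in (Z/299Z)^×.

132

Since 201 ∈ (Z/299Z)^×, its order divides φ(299) = φ(13·23) = (13−1)·(23−1) = 12·22 = 264 = 2^3 · 3 · 11.
Divisors of 264: 1, 2, 3, 4, 6, 8, 11, 12, 22, 24, 33, 44, 66, 88, 132, 264.
Compute 201^d (mod 299) for the divisors d until we hit 1:
201^1 ≡ 201
201^2 ≡ 36
201^3 ≡ 60
201^4 ≡ 100
201^6 ≡ 12
201^8 ≡ 133
201^11 ≡ 206
201^12 ≡ 144
201^22 ≡ 277
201^24 ≡ 105
201^33 ≡ 252
201^44 ≡ 185
201^66 ≡ 116
201^88 ≡ 139
201^132 ≡ 1
Hence ord(201) = 132.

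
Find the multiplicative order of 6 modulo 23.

11

By Lagrange's theorem, ord_23(6) divides φ(23) = 23 − 1 = 22 = 2 · 11.
Divisors of 22: 1, 2, 11, 22.
Evaluate successive powers at the divisors of 22:
6^1 ≡ 6
6^2 ≡ 13
6^11 ≡ 1
Hence ord(6) = 11.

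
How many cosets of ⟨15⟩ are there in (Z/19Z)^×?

1

Since 15 ∈ (Z/19Z)^×, its order divides φ(19) = 19 − 1 = 18 = 2 · 3^2.
Divisors of 18: 1, 2, 3, 6, 9, 18.
Compute 15^d (mod 19) for the divisors d until we hit 1:
15^1 ≡ 15
15^2 ≡ 16
15^3 ≡ 12
15^6 ≡ 11
15^9 ≡ 18
15^18 ≡ 1
Thus |⟨15⟩| = ord(15) = 18.
Index = |(Z/19Z)^×| / |⟨15⟩| = 18 / 18 = 1.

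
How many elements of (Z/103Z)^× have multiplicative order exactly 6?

φ(103) = 103 − 1 = 102 = 2 · 3 · 17.
(Z/103Z)^× is cyclic (|G| = 102); a cyclic group of order m has exactly φ(d) elements of each order d | m, and none otherwise.
6 = 2 · 3 divides 102, and φ(6) = 2.

2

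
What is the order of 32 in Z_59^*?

58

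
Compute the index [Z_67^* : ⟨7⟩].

The order of 7 must divide φ(67) = 67 − 1 = 66 = 2 · 3 · 11.
Divisors of 66: 1, 2, 3, 6, 11, 22, 33, 66.
Compute 7^d (mod 67) for the divisors d until we hit 1:
7^1 ≡ 7 (mod 67)
7^2 ≡ 49 (mod 67)
7^3 ≡ 8 (mod 67)
7^6 ≡ 64 (mod 67)
7^11 ≡ 30 (mod 67)
7^22 ≡ 29 (mod 67)
7^33 ≡ 66 (mod 67)
7^66 ≡ 1 (mod 67) ✓
The order of 7 is 66, so the subgroup it generates has 66 elements.
[(Z/67Z)^× : ⟨7⟩] = 66/66 = 1.

1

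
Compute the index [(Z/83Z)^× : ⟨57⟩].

1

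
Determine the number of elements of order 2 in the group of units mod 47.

φ(47) = 47 − 1 = 46 = 2 · 23.
(Z/47Z)^× is cyclic (|G| = 46); a cyclic group of order m has exactly φ(d) elements of each order d | m, and none otherwise.
2 | 46, and φ(2) = 2 − 1 = 1.

1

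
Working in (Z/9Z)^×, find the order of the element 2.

6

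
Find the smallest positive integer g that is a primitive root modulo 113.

3

φ(113) = 113 − 1 = 112 = 2^4 · 7.
g is a primitive root iff g^(112/q) ≢ 1 (mod 113) for each prime q ∈ {2, 7}.
g = 2: 2^56 ≡ 1 — hits 1, so not a primitive root.
g = 3: 3^56 ≡ 112; 3^16 ≡ 49 — none is 1, so 3 is a primitive root.
Hence the least primitive root of 113 is 3.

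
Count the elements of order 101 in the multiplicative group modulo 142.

0

φ(142) = φ(2)·φ(71) = 1·70 = 70 = 2 · 5 · 7.
(Z/142Z)^× is cyclic (|G| = 70); a cyclic group of order m has exactly φ(d) elements of each order d | m, and none otherwise.
Here 70 is not a multiple of 101, so there are no elements of order 101.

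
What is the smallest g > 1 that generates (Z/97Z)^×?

φ(97) = 97 − 1 = 96 = 2^5 · 3.
Test candidates g = 2, 3, … against the prime factors q ∈ {2, 3} of φ(97): g is a generator iff g^(96/q) ≢ 1 for every such q.
g = 2: 2^48 ≡ 1 — hits 1, so not a primitive root.
g = 3: 3^48 ≡ 1 — hits 1, so not a primitive root.
g = 4: 4^48 ≡ 1 — hits 1, so not a primitive root.
g = 5: 5^48 ≡ 96; 5^32 ≡ 35 — none is 1, so 5 is a primitive root.
So 5 is the smallest generator of (Z/97Z)^×.

5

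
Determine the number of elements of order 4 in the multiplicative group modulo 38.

φ(38) = φ(2)·φ(19) = 1·18 = 18 = 2 · 3^2.
Since (Z/38Z)^× is cyclic of order 18, the number of elements of order d is φ(d) when d | 18 and 0 otherwise.
Here 18 is not a multiple of 4, so there are no elements of order 4.

0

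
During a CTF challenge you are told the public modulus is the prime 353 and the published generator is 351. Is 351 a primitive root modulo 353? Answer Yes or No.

No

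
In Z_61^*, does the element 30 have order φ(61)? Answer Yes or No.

φ(61) = 61 − 1 = 60 = 2^2 · 3 · 5.
It suffices to check that the order of 30 is not a proper divisor of 60: compute 30^(60/q) for q ∈ {2, 3, 5}.
30^30 ≡ 60 (mod 61)  [q = 2: ≢ 1 ✓]
30^20 ≡ 13 (mod 61)  [q = 3: ≢ 1 ✓]
30^12 ≡ 34 (mod 61)  [q = 5: ≢ 1 ✓]
Every test exponent gives a nontrivial residue, hence 30 generates the full group.

Yes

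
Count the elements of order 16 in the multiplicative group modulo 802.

φ(802) = φ(2)·φ(401) = 1·400 = 400 = 2^4 · 5^2.
(Z/802Z)^× is cyclic (|G| = 400); a cyclic group of order m has exactly φ(d) elements of each order d | m, and none otherwise.
16 = 2^4 divides 400, and φ(16) = 8.

8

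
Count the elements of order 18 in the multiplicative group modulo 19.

φ(19) = 19 − 1 = 18 = 2 · 3^2.
(Z/19Z)^× is cyclic (|G| = 18); a cyclic group of order m has exactly φ(d) elements of each order d | m, and none otherwise.
18 = 2 · 3^2 divides 18, and φ(18) = 6.

6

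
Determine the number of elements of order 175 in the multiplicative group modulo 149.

0

φ(149) = 149 − 1 = 148 = 2^2 · 37.
Since (Z/149Z)^× is cyclic of order 148, the number of elements of order d is φ(d) when d | 148 and 0 otherwise.
175 does not divide 148, so no element of (Z/149Z)^× has order 175.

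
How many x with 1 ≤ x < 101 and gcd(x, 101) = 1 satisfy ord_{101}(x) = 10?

4

φ(101) = 101 − 1 = 100 = 2^2 · 5^2.
In a cyclic group of order 100, there are φ(d) elements of order d for each divisor d of 100, and zero for non-divisors.
10 = 2 · 5 divides 100, and φ(10) = 4.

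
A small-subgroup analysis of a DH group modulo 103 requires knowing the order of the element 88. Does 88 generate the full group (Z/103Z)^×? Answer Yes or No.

Yes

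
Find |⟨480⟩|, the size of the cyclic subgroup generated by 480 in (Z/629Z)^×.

The order of 480 must divide φ(629) = φ(17·37) = (17−1)·(37−1) = 16·36 = 576 = 2^6 · 3^2.
Divisors of 576: 1, 2, 3, 4, 6, 8, 9, 12, 16, 18, 24, 32, 36, 48, 64, 72, 96, 144, 192, 288, 576.
Evaluate successive powers at the divisors of 576:
480^1 ≡ 480
480^2 ≡ 186
480^3 ≡ 591
480^4 ≡ 1
Therefore the multiplicative order of 480 modulo 629 is 4.

4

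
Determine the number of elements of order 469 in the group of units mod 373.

0

φ(373) = 373 − 1 = 372 = 2^2 · 3 · 31.
(Z/373Z)^× is cyclic (|G| = 372); a cyclic group of order m has exactly φ(d) elements of each order d | m, and none otherwise.
Since 469 ∤ 372, the count is 0.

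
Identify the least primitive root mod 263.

5

φ(263) = 263 − 1 = 262 = 2 · 131.
Test candidates g = 2, 3, … against the prime factors q ∈ {2, 131} of φ(263): g is a generator iff g^(262/q) ≢ 1 for every such q.
g = 2: 2^131 ≡ 1 — hits 1, so not a primitive root.
g = 3: 3^131 ≡ 1 — hits 1, so not a primitive root.
g = 4: 4^131 ≡ 1 — hits 1, so not a primitive root.
g = 5: 5^131 ≡ 262; 5^2 ≡ 25 — none is 1, so 5 is a primitive root.
So 5 is the smallest generator of (Z/263Z)^×.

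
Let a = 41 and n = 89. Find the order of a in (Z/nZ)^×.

88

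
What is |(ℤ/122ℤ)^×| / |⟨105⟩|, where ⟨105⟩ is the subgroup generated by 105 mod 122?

1

Since 105 ∈ (Z/122Z)^×, its order divides φ(122) = φ(2)·φ(61) = 1·60 = 60 = 2^2 · 3 · 5.
Divisors of 60: 1, 2, 3, 4, 5, 6, 10, 12, 15, 20, 30, 60.
Evaluate successive powers at the divisors of 60:
105^1 ≡ 105
105^2 ≡ 45
105^3 ≡ 89
105^4 ≡ 73
105^5 ≡ 101
105^6 ≡ 113
105^10 ≡ 75
105^12 ≡ 81
105^15 ≡ 11
105^20 ≡ 13
105^30 ≡ 121
105^60 ≡ 1
So ord_122(105) = 60, hence |⟨105⟩| = 60.
The index is φ(122) / ord(105) = 60 / 60 = 1.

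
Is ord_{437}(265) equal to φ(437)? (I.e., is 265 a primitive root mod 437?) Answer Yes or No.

437 = 19 · 23 is a product of two distinct odd primes, so (Z/437Z)^× ≅ (Z/19Z)^× × (Z/23Z)^× is not cyclic.
No primitive root modulo 437 exists; in particular 265 is not one.

No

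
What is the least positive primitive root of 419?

2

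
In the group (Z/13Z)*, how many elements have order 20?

φ(13) = 13 − 1 = 12 = 2^2 · 3.
Since (Z/13Z)^× is cyclic of order 12, the number of elements of order d is φ(d) when d | 12 and 0 otherwise.
Here 12 is not a multiple of 20, so there are no elements of order 20.

0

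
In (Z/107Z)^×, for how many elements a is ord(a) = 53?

52

φ(107) = 107 − 1 = 106 = 2 · 53.
Since (Z/107Z)^× is cyclic of order 106, the number of elements of order d is φ(d) when d | 106 and 0 otherwise.
53 | 106, and φ(53) = 53 − 1 = 52.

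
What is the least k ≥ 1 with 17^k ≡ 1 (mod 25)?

20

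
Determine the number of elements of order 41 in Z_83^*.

φ(83) = 83 − 1 = 82 = 2 · 41.
(Z/83Z)^× is cyclic (|G| = 82); a cyclic group of order m has exactly φ(d) elements of each order d | m, and none otherwise.
41 | 82, and φ(41) = 41 − 1 = 40.

40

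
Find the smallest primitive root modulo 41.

φ(41) = 41 − 1 = 40 = 2^3 · 5.
Test candidates g = 2, 3, … against the prime factors q ∈ {2, 5} of φ(41): g is a generator iff g^(40/q) ≢ 1 for every such q.
g = 2: 2^20 ≡ 1 — hits 1, so not a primitive root.
g = 3: 3^20 ≡ 40; 3^8 ≡ 1 — hits 1, so not a primitive root.
g = 4: 4^20 ≡ 1 — hits 1, so not a primitive root.
g = 5: 5^20 ≡ 1 — hits 1, so not a primitive root.
g = 6: 6^20 ≡ 40; 6^8 ≡ 10 — none is 1, so 6 is a primitive root.
Hence the least primitive root of 41 is 6.

6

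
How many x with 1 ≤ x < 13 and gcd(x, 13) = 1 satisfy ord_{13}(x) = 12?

φ(13) = 13 − 1 = 12 = 2^2 · 3.
(Z/13Z)^× is cyclic (|G| = 12); a cyclic group of order m has exactly φ(d) elements of each order d | m, and none otherwise.
12 = 2^2 · 3 divides 12, and φ(12) = 4.

4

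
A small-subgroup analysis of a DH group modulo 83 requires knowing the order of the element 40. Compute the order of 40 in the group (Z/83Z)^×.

41

ord(40) | φ(83) = 83 − 1 = 82 = 2 · 41.
Divisors of 82: 1, 2, 41, 82.
Check 40^d mod 83 for each divisor in increasing order:
40^1 ≡ 40
40^2 ≡ 23
40^41 ≡ 1
Therefore the multiplicative order of 40 modulo 83 is 41.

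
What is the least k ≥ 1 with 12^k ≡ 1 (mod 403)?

30

By Lagrange's theorem, ord_403(12) divides φ(403) = φ(13·31) = (13−1)·(31−1) = 12·30 = 360 = 2^3 · 3^2 · 5.
Divisors of 360: 1, 2, 3, 4, 5, 6, 8, 9, 10, 12, 15, 18, 20, 24, 30, 36, 40, 45, 60, 72, 90, 120, 180, 360.
Compute 12^d (mod 403) for the divisors d until we hit 1:
12^1 ≡ 12 (mod 403)
12^2 ≡ 144 (mod 403)
12^3 ≡ 116 (mod 403)
12^4 ≡ 183 (mod 403)
12^5 ≡ 181 (mod 403)
12^6 ≡ 157 (mod 403)
12^8 ≡ 40 (mod 403)
12^9 ≡ 77 (mod 403)
12^10 ≡ 118 (mod 403)
12^12 ≡ 66 (mod 403)
12^15 ≡ 402 (mod 403)
12^18 ≡ 287 (mod 403)
12^20 ≡ 222 (mod 403)
12^24 ≡ 326 (mod 403)
12^30 ≡ 1 (mod 403) ✓
So ord_403(12) = 30.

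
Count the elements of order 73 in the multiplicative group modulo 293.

72

φ(293) = 293 − 1 = 292 = 2^2 · 73.
(Z/293Z)^× is cyclic (|G| = 292); a cyclic group of order m has exactly φ(d) elements of each order d | m, and none otherwise.
73 | 292, and φ(73) = 73 − 1 = 72.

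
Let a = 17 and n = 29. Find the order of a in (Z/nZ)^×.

Since 17 ∈ (Z/29Z)^×, its order divides φ(29) = 29 − 1 = 28 = 2^2 · 7.
Divisors of 28: 1, 2, 4, 7, 14, 28.
Test each divisor d:
17^1 ≡ 17 (mod 29)
17^2 ≡ 28 (mod 29)
17^4 ≡ 1 (mod 29) ✓
Therefore the multiplicative order of 17 modulo 29 is 4.

4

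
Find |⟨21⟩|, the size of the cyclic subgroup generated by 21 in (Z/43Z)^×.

ord(21) | φ(43) = 43 − 1 = 42 = 2 · 3 · 7.
Divisors of 42: 1, 2, 3, 6, 7, 14, 21, 42.
Test each divisor d:
21^1 ≡ 21 (mod 43)
21^2 ≡ 11 (mod 43)
21^3 ≡ 16 (mod 43)
21^6 ≡ 41 (mod 43)
21^7 ≡ 1 (mod 43) ✓
Therefore the multiplicative order of 21 modulo 43 is 7.

7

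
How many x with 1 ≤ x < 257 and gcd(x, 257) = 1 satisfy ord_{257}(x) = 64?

32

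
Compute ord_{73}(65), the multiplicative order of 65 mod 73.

6

By Lagrange's theorem, ord_73(65) divides φ(73) = 73 − 1 = 72 = 2^3 · 3^2.
Divisors of 72: 1, 2, 3, 4, 6, 8, 9, 12, 18, 24, 36, 72.
Evaluate successive powers at the divisors of 72:
65^1 ≡ 65
65^2 ≡ 64
65^3 ≡ 72
65^4 ≡ 8
65^6 ≡ 1
The smallest such exponent is 6, so the order of 65 is 6.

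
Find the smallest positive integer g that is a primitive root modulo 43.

3

φ(43) = 43 − 1 = 42 = 2 · 3 · 7.
g is a primitive root iff g^(42/q) ≢ 1 (mod 43) for each prime q ∈ {2, 3, 7}.
g = 2: 2^21 ≡ 42; 2^14 ≡ 1 — hits 1, so not a primitive root.
g = 3: 3^21 ≡ 42; 3^14 ≡ 36; 3^6 ≡ 41 — none is 1, so 3 is a primitive root.
The smallest primitive root modulo 43 is 3.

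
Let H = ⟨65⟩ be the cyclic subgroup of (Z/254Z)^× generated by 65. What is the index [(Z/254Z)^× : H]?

ord(65) | φ(254) = φ(2)·φ(127) = 1·126 = 126 = 2 · 3^2 · 7.
Divisors of 126: 1, 2, 3, 6, 7, 9, 14, 18, 21, 42, 63, 126.
Test each divisor d:
65^1 ≡ 65
65^2 ≡ 161
65^3 ≡ 51
65^6 ≡ 61
65^7 ≡ 155
65^9 ≡ 63
65^14 ≡ 149
65^18 ≡ 159
65^21 ≡ 235
65^42 ≡ 107
65^63 ≡ 253
65^126 ≡ 1
The order of 65 is 126, so the subgroup it generates has 126 elements.
The index is φ(254) / ord(65) = 126 / 126 = 1.

1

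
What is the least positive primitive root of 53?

2

φ(53) = 53 − 1 = 52 = 2^2 · 13.
Test candidates g = 2, 3, … against the prime factors q ∈ {2, 13} of φ(53): g is a generator iff g^(52/q) ≢ 1 for every such q.
g = 2: 2^26 ≡ 52; 2^4 ≡ 16 — none is 1, so 2 is a primitive root.
The smallest primitive root modulo 53 is 2.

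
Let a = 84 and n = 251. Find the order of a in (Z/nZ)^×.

125

The order of 84 must divide φ(251) = 251 − 1 = 250 = 2 · 5^3.
Divisors of 250: 1, 2, 5, 10, 25, 50, 125, 250.
Evaluate successive powers at the divisors of 250:
84^1 ≡ 84 (mod 251)
84^2 ≡ 28 (mod 251)
84^5 ≡ 94 (mod 251)
84^10 ≡ 51 (mod 251)
84^25 ≡ 20 (mod 251)
84^50 ≡ 149 (mod 251)
84^125 ≡ 1 (mod 251) ✓
So ord_251(84) = 125.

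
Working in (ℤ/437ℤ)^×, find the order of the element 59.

Since 59 ∈ (Z/437Z)^×, its order divides φ(437) = φ(19·23) = (19−1)·(23−1) = 18·22 = 396 = 2^2 · 3^2 · 11.
Divisors of 396: 1, 2, 3, 4, 6, 9, 11, 12, 18, 22, 33, 36, 44, 66, 99, 132, 198, 396.
Evaluate successive powers at the divisors of 396:
59^1 ≡ 59 (mod 437)
59^2 ≡ 422 (mod 437)
59^3 ≡ 426 (mod 437)
59^4 ≡ 225 (mod 437)
59^6 ≡ 121 (mod 437)
59^9 ≡ 417 (mod 437)
59^11 ≡ 300 (mod 437)
59^12 ≡ 220 (mod 437)
59^18 ≡ 400 (mod 437)
59^22 ≡ 415 (mod 437)
59^33 ≡ 392 (mod 437)
59^36 ≡ 58 (mod 437)
59^44 ≡ 47 (mod 437)
59^66 ≡ 277 (mod 437)
59^99 ≡ 208 (mod 437)
59^132 ≡ 254 (mod 437)
59^198 ≡ 1 (mod 437) ✓
Therefore the multiplicative order of 59 modulo 437 is 198.

198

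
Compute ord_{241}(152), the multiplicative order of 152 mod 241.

48

ord(152) | φ(241) = 241 − 1 = 240 = 2^4 · 3 · 5.
Divisors of 240: 1, 2, 3, 4, 5, 6, 8, 10, 12, 15, 16, 20, 24, 30, 40, 48, 60, 80, 120, 240.
Compute 152^d (mod 241) for the divisors d until we hit 1:
152^1 ≡ 152 (mod 241)
152^2 ≡ 209 (mod 241)
152^3 ≡ 197 (mod 241)
152^4 ≡ 60 (mod 241)
152^5 ≡ 203 (mod 241)
152^6 ≡ 8 (mod 241)
152^8 ≡ 226 (mod 241)
152^10 ≡ 239 (mod 241)
152^12 ≡ 64 (mod 241)
152^15 ≡ 76 (mod 241)
152^16 ≡ 225 (mod 241)
152^20 ≡ 4 (mod 241)
152^24 ≡ 240 (mod 241)
152^30 ≡ 233 (mod 241)
152^40 ≡ 16 (mod 241)
152^48 ≡ 1 (mod 241) ✓
The smallest such exponent is 48, so the order of 152 is 48.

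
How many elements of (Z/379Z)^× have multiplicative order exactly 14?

6

φ(379) = 379 − 1 = 378 = 2 · 3^3 · 7.
(Z/379Z)^× is cyclic (|G| = 378); a cyclic group of order m has exactly φ(d) elements of each order d | m, and none otherwise.
14 = 2 · 7 divides 378, and φ(14) = 6.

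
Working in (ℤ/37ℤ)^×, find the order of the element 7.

9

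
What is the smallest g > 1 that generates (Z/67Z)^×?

2

φ(67) = 67 − 1 = 66 = 2 · 3 · 11.
Test candidates g = 2, 3, … against the prime factors q ∈ {2, 3, 11} of φ(67): g is a generator iff g^(66/q) ≢ 1 for every such q.
g = 2: 2^33 ≡ 66; 2^22 ≡ 37; 2^6 ≡ 64 — none is 1, so 2 is a primitive root.
So 2 is the smallest generator of (Z/67Z)^×.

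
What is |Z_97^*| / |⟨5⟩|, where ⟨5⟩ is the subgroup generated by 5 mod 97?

1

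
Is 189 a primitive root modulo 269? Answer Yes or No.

φ(269) = 269 − 1 = 268 = 2^2 · 67.
It suffices to check that the order of 189 is not a proper divisor of 268: compute 189^(268/q) for q ∈ {2, 67}.
189^134 ≡ 1 (mod 269)  [q = 2: ≡ 1 ✗]
189^4 ≡ 177 (mod 269)  [q = 67: ≢ 1 ✓]
The check at q = 2 fails, so 189 generates a proper subgroup.

No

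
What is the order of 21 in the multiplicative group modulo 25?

By Lagrange's theorem, ord_25(21) divides φ(25) = φ(5^2) = 5·(5−1) = 20 = 2^2 · 5.
Divisors of 20: 1, 2, 4, 5, 10, 20.
Check 21^d mod 25 for each divisor in increasing order:
21^1 ≡ 21 (mod 25)
21^2 ≡ 16 (mod 25)
21^4 ≡ 6 (mod 25)
21^5 ≡ 1 (mod 25) ✓
The smallest such exponent is 5, so the order of 21 is 5.

5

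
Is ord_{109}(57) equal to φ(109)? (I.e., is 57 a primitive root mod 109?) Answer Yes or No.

Yes

φ(109) = 109 − 1 = 108 = 2^2 · 3^3.
It suffices to check that the order of 57 is not a proper divisor of 108: compute 57^(108/q) for q ∈ {2, 3}.
57^54 ≡ 108 (mod 109)  [q = 2: ≢ 1 ✓]
57^36 ≡ 63 (mod 109)  [q = 3: ≢ 1 ✓]
None equal 1, so ord_109(57) = 108: 57 is a primitive root.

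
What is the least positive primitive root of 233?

3

φ(233) = 233 − 1 = 232 = 2^3 · 29.
g is a primitive root iff g^(232/q) ≢ 1 (mod 233) for each prime q ∈ {2, 29}.
g = 2: 2^116 ≡ 1 — hits 1, so not a primitive root.
g = 3: 3^116 ≡ 232; 3^8 ≡ 37 — none is 1, so 3 is a primitive root.
Hence the least primitive root of 233 is 3.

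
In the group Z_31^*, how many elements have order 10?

4

φ(31) = 31 − 1 = 30 = 2 · 3 · 5.
Since (Z/31Z)^× is cyclic of order 30, the number of elements of order d is φ(d) when d | 30 and 0 otherwise.
10 = 2 · 5 divides 30, and φ(10) = 4.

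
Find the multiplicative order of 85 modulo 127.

The order of 85 must divide φ(127) = 127 − 1 = 126 = 2 · 3^2 · 7.
Divisors of 126: 1, 2, 3, 6, 7, 9, 14, 18, 21, 42, 63, 126.
Check 85^d mod 127 for each divisor in increasing order:
85^1 ≡ 85 (mod 127)
85^2 ≡ 113 (mod 127)
85^3 ≡ 80 (mod 127)
85^6 ≡ 50 (mod 127)
85^7 ≡ 59 (mod 127)
85^9 ≡ 63 (mod 127)
85^14 ≡ 52 (mod 127)
85^18 ≡ 32 (mod 127)
85^21 ≡ 20 (mod 127)
85^42 ≡ 19 (mod 127)
85^63 ≡ 126 (mod 127)
85^126 ≡ 1 (mod 127) ✓
So ord_127(85) = 126.

126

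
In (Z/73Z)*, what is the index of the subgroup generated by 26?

ord(26) | φ(73) = 73 − 1 = 72 = 2^3 · 3^2.
Divisors of 72: 1, 2, 3, 4, 6, 8, 9, 12, 18, 24, 36, 72.
Test each divisor d:
26^1 ≡ 26
26^2 ≡ 19
26^3 ≡ 56
26^4 ≡ 69
26^6 ≡ 70
26^8 ≡ 16
26^9 ≡ 51
26^12 ≡ 9
26^18 ≡ 46
26^24 ≡ 8
26^36 ≡ 72
26^72 ≡ 1
The order of 26 is 72, so the subgroup it generates has 72 elements.
Index = |(Z/73Z)^×| / |⟨26⟩| = 72 / 72 = 1.

1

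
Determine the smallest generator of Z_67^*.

2

φ(67) = 67 − 1 = 66 = 2 · 3 · 11.
g is a primitive root iff g^(66/q) ≢ 1 (mod 67) for each prime q ∈ {2, 3, 11}.
g = 2: 2^33 ≡ 66; 2^22 ≡ 37; 2^6 ≡ 64 — none is 1, so 2 is a primitive root.
Hence the least primitive root of 67 is 2.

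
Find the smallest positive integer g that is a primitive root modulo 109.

φ(109) = 109 − 1 = 108 = 2^2 · 3^3.
Test candidates g = 2, 3, … against the prime factors q ∈ {2, 3} of φ(109): g is a generator iff g^(108/q) ≢ 1 for every such q.
g = 2: 2^54 ≡ 108; 2^36 ≡ 1 — hits 1, so not a primitive root.
g = 3: 3^54 ≡ 1 — hits 1, so not a primitive root.
g = 4: 4^54 ≡ 1 — hits 1, so not a primitive root.
g = 5: 5^54 ≡ 1 — hits 1, so not a primitive root.
g = 6: 6^54 ≡ 108; 6^36 ≡ 63 — none is 1, so 6 is a primitive root.
Hence the least primitive root of 109 is 6.

6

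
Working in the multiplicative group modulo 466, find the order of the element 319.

By Lagrange's theorem, ord_466(319) divides φ(466) = φ(2)·φ(233) = 1·232 = 232 = 2^3 · 29.
Divisors of 232: 1, 2, 4, 8, 29, 58, 116, 232.
Compute 319^d (mod 466) for the divisors d until we hit 1:
319^1 ≡ 319
319^2 ≡ 173
319^4 ≡ 105
319^8 ≡ 307
319^29 ≡ 221
319^58 ≡ 377
319^116 ≡ 465
319^232 ≡ 1
Therefore the multiplicative order of 319 modulo 466 is 232.

232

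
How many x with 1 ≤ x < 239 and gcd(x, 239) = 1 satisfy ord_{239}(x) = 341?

0

φ(239) = 239 − 1 = 238 = 2 · 7 · 17.
(Z/239Z)^× is cyclic (|G| = 238); a cyclic group of order m has exactly φ(d) elements of each order d | m, and none otherwise.
Here 238 is not a multiple of 341, so there are no elements of order 341.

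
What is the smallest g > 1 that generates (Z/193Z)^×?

5

φ(193) = 193 − 1 = 192 = 2^6 · 3.
g is a primitive root iff g^(192/q) ≢ 1 (mod 193) for each prime q ∈ {2, 3}.
g = 2: 2^96 ≡ 1 — hits 1, so not a primitive root.
g = 3: 3^96 ≡ 1 — hits 1, so not a primitive root.
g = 4: 4^96 ≡ 1 — hits 1, so not a primitive root.
g = 5: 5^96 ≡ 192; 5^64 ≡ 84 — none is 1, so 5 is a primitive root.
Hence the least primitive root of 193 is 5.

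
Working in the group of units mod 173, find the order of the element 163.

86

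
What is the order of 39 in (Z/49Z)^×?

Since 39 ∈ (Z/49Z)^×, its order divides φ(49) = φ(7^2) = 7·(7−1) = 42 = 2 · 3 · 7.
Divisors of 42: 1, 2, 3, 6, 7, 14, 21, 42.
Evaluate successive powers at the divisors of 42:
39^1 ≡ 39 (mod 49)
39^2 ≡ 2 (mod 49)
39^3 ≡ 29 (mod 49)
39^6 ≡ 8 (mod 49)
39^7 ≡ 18 (mod 49)
39^14 ≡ 30 (mod 49)
39^21 ≡ 1 (mod 49) ✓
Therefore the multiplicative order of 39 modulo 49 is 21.

21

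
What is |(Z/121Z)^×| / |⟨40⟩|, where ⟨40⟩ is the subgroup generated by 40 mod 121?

11

The order of 40 must divide φ(121) = φ(11^2) = 11·(11−1) = 110 = 2 · 5 · 11.
Divisors of 110: 1, 2, 5, 10, 11, 22, 55, 110.
Check 40^d mod 121 for each divisor in increasing order:
40^1 ≡ 40 (mod 121)
40^2 ≡ 27 (mod 121)
40^5 ≡ 120 (mod 121)
40^10 ≡ 1 (mod 121) ✓
So ord_121(40) = 10, hence |⟨40⟩| = 10.
[(Z/121Z)^× : ⟨40⟩] = 110/10 = 11.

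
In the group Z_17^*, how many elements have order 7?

0

φ(17) = 17 − 1 = 16 = 2^4.
Since (Z/17Z)^× is cyclic of order 16, the number of elements of order d is φ(d) when d | 16 and 0 otherwise.
Here 16 is not a multiple of 7, so there are no elements of order 7.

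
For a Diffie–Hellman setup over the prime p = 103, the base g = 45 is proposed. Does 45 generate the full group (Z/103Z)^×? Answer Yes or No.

φ(103) = 103 − 1 = 102 = 2 · 3 · 17.
Test 45^(102/q) mod 103 for each prime factor q of 102:
45^51 ≡ 102 (mod 103)  [q = 2: ≢ 1 ✓]
45^34 ≡ 56 (mod 103)  [q = 3: ≢ 1 ✓]
45^6 ≡ 76 (mod 103)  [q = 17: ≢ 1 ✓]
Every test exponent gives a nontrivial residue, hence 45 generates the full group.

Yes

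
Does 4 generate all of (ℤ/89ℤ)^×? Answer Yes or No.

φ(89) = 89 − 1 = 88 = 2^3 · 11.
It suffices to check that the order of 4 is not a proper divisor of 88: compute 4^(88/q) for q ∈ {2, 11}.
4^44 ≡ 1 (mod 89)  [q = 2: ≡ 1 ✗]
4^8 ≡ 32 (mod 89)  [q = 11: ≢ 1 ✓]
The check at q = 2 fails, so 4 generates a proper subgroup.

No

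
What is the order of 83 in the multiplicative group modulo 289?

ord(83) | φ(289) = φ(17^2) = 17·(17−1) = 272 = 2^4 · 17.
Divisors of 272: 1, 2, 4, 8, 16, 17, 34, 68, 136, 272.
Compute 83^d (mod 289) for the divisors d until we hit 1:
83^1 ≡ 83 (mod 289)
83^2 ≡ 242 (mod 289)
83^4 ≡ 186 (mod 289)
83^8 ≡ 205 (mod 289)
83^16 ≡ 120 (mod 289)
83^17 ≡ 134 (mod 289)
83^34 ≡ 38 (mod 289)
83^68 ≡ 288 (mod 289)
83^136 ≡ 1 (mod 289) ✓
So ord_289(83) = 136.

136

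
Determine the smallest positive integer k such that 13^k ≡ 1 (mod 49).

The order of 13 must divide φ(49) = φ(7^2) = 7·(7−1) = 42 = 2 · 3 · 7.
Divisors of 42: 1, 2, 3, 6, 7, 14, 21, 42.
Compute 13^d (mod 49) for the divisors d until we hit 1:
13^1 ≡ 13 (mod 49)
13^2 ≡ 22 (mod 49)
13^3 ≡ 41 (mod 49)
13^6 ≡ 15 (mod 49)
13^7 ≡ 48 (mod 49)
13^14 ≡ 1 (mod 49) ✓
The smallest such exponent is 14, so the order of 13 is 14.

14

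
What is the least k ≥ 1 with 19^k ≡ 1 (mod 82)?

40

By Lagrange's theorem, ord_82(19) divides φ(82) = φ(2)·φ(41) = 1·40 = 40 = 2^3 · 5.
Divisors of 40: 1, 2, 4, 5, 8, 10, 20, 40.
Compute 19^d (mod 82) for the divisors d until we hit 1:
19^1 ≡ 19
19^2 ≡ 33
19^4 ≡ 23
19^5 ≡ 27
19^8 ≡ 37
19^10 ≡ 73
19^20 ≡ 81
19^40 ≡ 1
Hence ord(19) = 40.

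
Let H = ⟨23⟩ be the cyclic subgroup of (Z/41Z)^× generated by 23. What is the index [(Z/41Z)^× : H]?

4

Since 23 ∈ (Z/41Z)^×, its order divides φ(41) = 41 − 1 = 40 = 2^3 · 5.
Divisors of 40: 1, 2, 4, 5, 8, 10, 20, 40.
Test each divisor d:
23^1 ≡ 23 (mod 41)
23^2 ≡ 37 (mod 41)
23^4 ≡ 16 (mod 41)
23^5 ≡ 40 (mod 41)
23^8 ≡ 10 (mod 41)
23^10 ≡ 1 (mod 41) ✓
Thus |⟨23⟩| = ord(23) = 10.
[(Z/41Z)^× : ⟨23⟩] = 40/10 = 4.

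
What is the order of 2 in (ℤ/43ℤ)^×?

14

Since 2 ∈ (Z/43Z)^×, its order divides φ(43) = 43 − 1 = 42 = 2 · 3 · 7.
Divisors of 42: 1, 2, 3, 6, 7, 14, 21, 42.
Test each divisor d:
2^1 ≡ 2 (mod 43)
2^2 ≡ 4 (mod 43)
2^3 ≡ 8 (mod 43)
2^6 ≡ 21 (mod 43)
2^7 ≡ 42 (mod 43)
2^14 ≡ 1 (mod 43) ✓
The smallest such exponent is 14, so the order of 2 is 14.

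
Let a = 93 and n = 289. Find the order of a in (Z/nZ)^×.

Since 93 ∈ (Z/289Z)^×, its order divides φ(289) = φ(17^2) = 17·(17−1) = 272 = 2^4 · 17.
Divisors of 272: 1, 2, 4, 8, 16, 17, 34, 68, 136, 272.
Evaluate successive powers at the divisors of 272:
93^1 ≡ 93 (mod 289)
93^2 ≡ 268 (mod 289)
93^4 ≡ 152 (mod 289)
93^8 ≡ 273 (mod 289)
93^16 ≡ 256 (mod 289)
93^17 ≡ 110 (mod 289)
93^34 ≡ 251 (mod 289)
93^68 ≡ 288 (mod 289)
93^136 ≡ 1 (mod 289) ✓
Hence ord(93) = 136.

136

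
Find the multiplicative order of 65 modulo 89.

ord(65) | φ(89) = 89 − 1 = 88 = 2^3 · 11.
Divisors of 88: 1, 2, 4, 8, 11, 22, 44, 88.
Test each divisor d:
65^1 ≡ 65 (mod 89)
65^2 ≡ 42 (mod 89)
65^4 ≡ 73 (mod 89)
65^8 ≡ 78 (mod 89)
65^11 ≡ 52 (mod 89)
65^22 ≡ 34 (mod 89)
65^44 ≡ 88 (mod 89)
65^88 ≡ 1 (mod 89) ✓
The smallest such exponent is 88, so the order of 65 is 88.

88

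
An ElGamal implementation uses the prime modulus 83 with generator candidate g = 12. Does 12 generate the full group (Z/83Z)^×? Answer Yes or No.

No

φ(83) = 83 − 1 = 82 = 2 · 41.
An element g generates (Z/83Z)^× iff g^(82/q) ≢ 1 (mod 83) for each prime q ∈ {2, 41}.
12^41 ≡ 1 (mod 83)  [q = 2: ≡ 1 ✗]
12^2 ≡ 61 (mod 83)  [q = 41: ≢ 1 ✓]
12^41 ≡ 1 shows ord(12) | 41, strictly less than φ(83); not a primitive root.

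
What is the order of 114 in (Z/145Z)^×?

28

By Lagrange's theorem, ord_145(114) divides φ(145) = φ(5·29) = (5−1)·(29−1) = 4·28 = 112 = 2^4 · 7.
Divisors of 112: 1, 2, 4, 7, 8, 14, 16, 28, 56, 112.
Test each divisor d:
114^1 ≡ 114 (mod 145)
114^2 ≡ 91 (mod 145)
114^4 ≡ 16 (mod 145)
114^7 ≡ 104 (mod 145)
114^8 ≡ 111 (mod 145)
114^14 ≡ 86 (mod 145)
114^16 ≡ 141 (mod 145)
114^28 ≡ 1 (mod 145) ✓
The smallest such exponent is 28, so the order of 114 is 28.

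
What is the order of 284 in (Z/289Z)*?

Since 284 ∈ (Z/289Z)^×, its order divides φ(289) = φ(17^2) = 17·(17−1) = 272 = 2^4 · 17.
Divisors of 272: 1, 2, 4, 8, 16, 17, 34, 68, 136, 272.
Evaluate successive powers at the divisors of 272:
284^1 ≡ 284 (mod 289)
284^2 ≡ 25 (mod 289)
284^4 ≡ 47 (mod 289)
284^8 ≡ 186 (mod 289)
284^16 ≡ 205 (mod 289)
284^17 ≡ 131 (mod 289)
284^34 ≡ 110 (mod 289)
284^68 ≡ 251 (mod 289)
284^136 ≡ 288 (mod 289)
284^272 ≡ 1 (mod 289) ✓
Therefore the multiplicative order of 284 modulo 289 is 272.

272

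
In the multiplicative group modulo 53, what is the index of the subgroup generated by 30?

By Lagrange's theorem, ord_53(30) divides φ(53) = 53 − 1 = 52 = 2^2 · 13.
Divisors of 52: 1, 2, 4, 13, 26, 52.
Check 30^d mod 53 for each divisor in increasing order:
30^1 ≡ 30
30^2 ≡ 52
30^4 ≡ 1
The order of 30 is 4, so the subgroup it generates has 4 elements.
The index is φ(53) / ord(30) = 52 / 4 = 13.

13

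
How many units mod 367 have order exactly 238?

φ(367) = 367 − 1 = 366 = 2 · 3 · 61.
Since (Z/367Z)^× is cyclic of order 366, the number of elements of order d is φ(d) when d | 366 and 0 otherwise.
Here 366 is not a multiple of 238, so there are no elements of order 238.

0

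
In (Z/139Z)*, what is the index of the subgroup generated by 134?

1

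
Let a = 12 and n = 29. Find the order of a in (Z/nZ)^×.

4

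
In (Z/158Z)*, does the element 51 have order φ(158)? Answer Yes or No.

φ(158) = φ(2)·φ(79) = 1·78 = 78 = 2 · 3 · 13.
51 is a primitive root mod 158 iff 51^(φ(158)/q) ≢ 1 for every prime q | φ(158), i.e. q ∈ {2, 3, 13}.
51^39 ≡ 1 (mod 158)  [q = 2: ≡ 1 ✗]
51^26 ≡ 23 (mod 158)  [q = 3: ≢ 1 ✓]
51^6 ≡ 21 (mod 158)  [q = 13: ≢ 1 ✓]
51^39 ≡ 1 shows ord(51) | 39, strictly less than φ(158); not a primitive root.

No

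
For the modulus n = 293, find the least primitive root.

φ(293) = 293 − 1 = 292 = 2^2 · 73.
g is a primitive root iff g^(292/q) ≢ 1 (mod 293) for each prime q ∈ {2, 73}.
g = 2: 2^146 ≡ 292; 2^4 ≡ 16 — none is 1, so 2 is a primitive root.
So 2 is the smallest generator of (Z/293Z)^×.

2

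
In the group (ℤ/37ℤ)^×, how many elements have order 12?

4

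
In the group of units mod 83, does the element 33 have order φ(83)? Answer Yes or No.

φ(83) = 83 − 1 = 82 = 2 · 41.
An element g generates (Z/83Z)^× iff g^(82/q) ≢ 1 (mod 83) for each prime q ∈ {2, 41}.
33^41 ≡ 1 (mod 83)  [q = 2: ≡ 1 ✗]
33^2 ≡ 10 (mod 83)  [q = 41: ≢ 1 ✓]
The check at q = 2 fails, so 33 generates a proper subgroup.

No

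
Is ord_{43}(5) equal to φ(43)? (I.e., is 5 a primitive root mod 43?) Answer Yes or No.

φ(43) = 43 − 1 = 42 = 2 · 3 · 7.
It suffices to check that the order of 5 is not a proper divisor of 42: compute 5^(42/q) for q ∈ {2, 3, 7}.
5^21 ≡ 42 (mod 43)  [q = 2: ≢ 1 ✓]
5^14 ≡ 36 (mod 43)  [q = 3: ≢ 1 ✓]
5^6 ≡ 16 (mod 43)  [q = 7: ≢ 1 ✓]
All checks pass, so 5 has order 42 and is a primitive root modulo 43.

Yes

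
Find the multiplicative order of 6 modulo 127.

By Lagrange's theorem, ord_127(6) divides φ(127) = 127 − 1 = 126 = 2 · 3^2 · 7.
Divisors of 126: 1, 2, 3, 6, 7, 9, 14, 18, 21, 42, 63, 126.
Compute 6^d (mod 127) for the divisors d until we hit 1:
6^1 ≡ 6 (mod 127)
6^2 ≡ 36 (mod 127)
6^3 ≡ 89 (mod 127)
6^6 ≡ 47 (mod 127)
6^7 ≡ 28 (mod 127)
6^9 ≡ 119 (mod 127)
6^14 ≡ 22 (mod 127)
6^18 ≡ 64 (mod 127)
6^21 ≡ 108 (mod 127)
6^42 ≡ 107 (mod 127)
6^63 ≡ 126 (mod 127)
6^126 ≡ 1 (mod 127) ✓
The smallest such exponent is 126, so the order of 6 is 126.

126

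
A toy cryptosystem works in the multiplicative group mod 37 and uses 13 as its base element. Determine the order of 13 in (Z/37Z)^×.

36

Since 13 ∈ (Z/37Z)^×, its order divides φ(37) = 37 − 1 = 36 = 2^2 · 3^2.
Divisors of 36: 1, 2, 3, 4, 6, 9, 12, 18, 36.
Evaluate successive powers at the divisors of 36:
13^1 ≡ 13 (mod 37)
13^2 ≡ 21 (mod 37)
13^3 ≡ 14 (mod 37)
13^4 ≡ 34 (mod 37)
13^6 ≡ 11 (mod 37)
13^9 ≡ 6 (mod 37)
13^12 ≡ 10 (mod 37)
13^18 ≡ 36 (mod 37)
13^36 ≡ 1 (mod 37) ✓
Therefore the multiplicative order of 13 modulo 37 is 36.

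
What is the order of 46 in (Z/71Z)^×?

10

By Lagrange's theorem, ord_71(46) divides φ(71) = 71 − 1 = 70 = 2 · 5 · 7.
Divisors of 70: 1, 2, 5, 7, 10, 14, 35, 70.
Check 46^d mod 71 for each divisor in increasing order:
46^1 ≡ 46
46^2 ≡ 57
46^5 ≡ 70
46^7 ≡ 14
46^10 ≡ 1
The smallest such exponent is 10, so the order of 46 is 10.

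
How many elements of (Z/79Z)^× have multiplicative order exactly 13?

12

φ(79) = 79 − 1 = 78 = 2 · 3 · 13.
Since (Z/79Z)^× is cyclic of order 78, the number of elements of order d is φ(d) when d | 78 and 0 otherwise.
13 | 78, and φ(13) = 13 − 1 = 12.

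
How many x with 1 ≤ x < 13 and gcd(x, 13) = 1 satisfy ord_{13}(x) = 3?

φ(13) = 13 − 1 = 12 = 2^2 · 3.
(Z/13Z)^× is cyclic (|G| = 12); a cyclic group of order m has exactly φ(d) elements of each order d | m, and none otherwise.
3 | 12, and φ(3) = 3 − 1 = 2.

2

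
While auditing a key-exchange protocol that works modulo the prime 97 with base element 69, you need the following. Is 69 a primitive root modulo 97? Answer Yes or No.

φ(97) = 97 − 1 = 96 = 2^5 · 3.
69 is a primitive root mod 97 iff 69^(φ(97)/q) ≢ 1 for every prime q | φ(97), i.e. q ∈ {2, 3}.
69^48 ≡ 96 (mod 97)  [q = 2: ≢ 1 ✓]
69^32 ≡ 1 (mod 97)  [q = 3: ≡ 1 ✗]
Since 69^32 ≡ 1, the order of 69 divides 32 < 96, so 69 is not a primitive root.

No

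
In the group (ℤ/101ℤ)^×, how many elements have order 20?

8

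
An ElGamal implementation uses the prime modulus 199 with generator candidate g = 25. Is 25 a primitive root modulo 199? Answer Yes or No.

No

φ(199) = 199 − 1 = 198 = 2 · 3^2 · 11.
An element g generates (Z/199Z)^× iff g^(198/q) ≢ 1 (mod 199) for each prime q ∈ {2, 3, 11}.
25^99 ≡ 1 (mod 199)  [q = 2: ≡ 1 ✗]
25^66 ≡ 1 (mod 199)  [q = 3: ≡ 1 ✗]
25^18 ≡ 125 (mod 199)  [q = 11: ≢ 1 ✓]
The check at q = 2 fails, so 25 generates a proper subgroup.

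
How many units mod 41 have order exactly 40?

φ(41) = 41 − 1 = 40 = 2^3 · 5.
Since (Z/41Z)^× is cyclic of order 40, the number of elements of order d is φ(d) when d | 40 and 0 otherwise.
40 = 2^3 · 5 divides 40, and φ(40) = 16.

16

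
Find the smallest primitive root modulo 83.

2

φ(83) = 83 − 1 = 82 = 2 · 41.
Test candidates g = 2, 3, … against the prime factors q ∈ {2, 41} of φ(83): g is a generator iff g^(82/q) ≢ 1 for every such q.
g = 2: 2^41 ≡ 82; 2^2 ≡ 4 — none is 1, so 2 is a primitive root.
Hence the least primitive root of 83 is 2.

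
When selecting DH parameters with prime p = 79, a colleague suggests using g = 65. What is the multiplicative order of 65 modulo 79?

Since 65 ∈ (Z/79Z)^×, its order divides φ(79) = 79 − 1 = 78 = 2 · 3 · 13.
Divisors of 78: 1, 2, 3, 6, 13, 26, 39, 78.
Test each divisor d:
65^1 ≡ 65
65^2 ≡ 38
65^3 ≡ 21
65^6 ≡ 46
65^13 ≡ 1
The smallest such exponent is 13, so the order of 65 is 13.

13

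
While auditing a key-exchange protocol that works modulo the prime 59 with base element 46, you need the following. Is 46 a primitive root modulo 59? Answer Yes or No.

φ(59) = 59 − 1 = 58 = 2 · 29.
46 is a primitive root mod 59 iff 46^(φ(59)/q) ≢ 1 for every prime q | φ(59), i.e. q ∈ {2, 29}.
46^29 ≡ 1 (mod 59)  [q = 2: ≡ 1 ✗]
46^2 ≡ 51 (mod 59)  [q = 29: ≢ 1 ✓]
46^29 ≡ 1 shows ord(46) | 29, strictly less than φ(59); not a primitive root.

No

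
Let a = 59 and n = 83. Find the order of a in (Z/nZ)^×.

The order of 59 must divide φ(83) = 83 − 1 = 82 = 2 · 41.
Divisors of 82: 1, 2, 41, 82.
Test each divisor d:
59^1 ≡ 59 (mod 83)
59^2 ≡ 78 (mod 83)
59^41 ≡ 1 (mod 83) ✓
The smallest such exponent is 41, so the order of 59 is 41.

41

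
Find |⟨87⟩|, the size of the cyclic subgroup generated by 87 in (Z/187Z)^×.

Since 87 ∈ (Z/187Z)^×, its order divides φ(187) = φ(11·17) = (11−1)·(17−1) = 10·16 = 160 = 2^5 · 5.
Divisors of 160: 1, 2, 4, 5, 8, 10, 16, 20, 32, 40, 80, 160.
Test each divisor d:
87^1 ≡ 87 (mod 187)
87^2 ≡ 89 (mod 187)
87^4 ≡ 67 (mod 187)
87^5 ≡ 32 (mod 187)
87^8 ≡ 1 (mod 187) ✓
So ord_187(87) = 8.

8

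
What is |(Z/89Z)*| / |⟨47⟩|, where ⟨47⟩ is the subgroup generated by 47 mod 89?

2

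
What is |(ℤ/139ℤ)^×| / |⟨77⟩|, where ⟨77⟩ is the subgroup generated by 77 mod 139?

ord(77) | φ(139) = 139 − 1 = 138 = 2 · 3 · 23.
Divisors of 138: 1, 2, 3, 6, 23, 46, 69, 138.
Test each divisor d:
77^1 ≡ 77 (mod 139)
77^2 ≡ 91 (mod 139)
77^3 ≡ 57 (mod 139)
77^6 ≡ 52 (mod 139)
77^23 ≡ 1 (mod 139) ✓
So ord_139(77) = 23, hence |⟨77⟩| = 23.
Index = |(Z/139Z)^×| / |⟨77⟩| = 138 / 23 = 6.

6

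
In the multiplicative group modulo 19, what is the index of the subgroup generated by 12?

3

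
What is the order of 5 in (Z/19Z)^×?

By Lagrange's theorem, ord_19(5) divides φ(19) = 19 − 1 = 18 = 2 · 3^2.
Divisors of 18: 1, 2, 3, 6, 9, 18.
Check 5^d mod 19 for each divisor in increasing order:
5^1 ≡ 5 (mod 19)
5^2 ≡ 6 (mod 19)
5^3 ≡ 11 (mod 19)
5^6 ≡ 7 (mod 19)
5^9 ≡ 1 (mod 19) ✓
Hence ord(5) = 9.

9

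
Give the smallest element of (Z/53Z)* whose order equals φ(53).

2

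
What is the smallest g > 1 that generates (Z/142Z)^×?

7

φ(142) = φ(2)·φ(71) = 1·70 = 70 = 2 · 5 · 7.
Test candidates g = 2, 3, … against the prime factors q ∈ {2, 5, 7} of φ(142): g is a generator iff g^(70/q) ≢ 1 for every such q.
g = 2: gcd(2, 142) = 2 > 1, not a unit — skip.
g = 3: 3^35 ≡ 1 — hits 1, so not a primitive root.
g = 4: gcd(4, 142) = 2 > 1, not a unit — skip.
g = 5: 5^35 ≡ 1 — hits 1, so not a primitive root.
g = 6: gcd(6, 142) = 2 > 1, not a unit — skip.
g = 7: 7^35 ≡ 141; 7^14 ≡ 125; 7^10 ≡ 45 — none is 1, so 7 is a primitive root.
So 7 is the smallest generator of (Z/142Z)^×.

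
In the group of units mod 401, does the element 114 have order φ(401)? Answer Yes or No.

No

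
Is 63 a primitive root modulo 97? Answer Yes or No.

No

φ(97) = 97 − 1 = 96 = 2^5 · 3.
Test 63^(96/q) mod 97 for each prime factor q of 96:
63^48 ≡ 96 (mod 97)  [q = 2: ≢ 1 ✓]
63^32 ≡ 1 (mod 97)  [q = 3: ≡ 1 ✗]
Since 63^32 ≡ 1, the order of 63 divides 32 < 96, so 63 is not a primitive root.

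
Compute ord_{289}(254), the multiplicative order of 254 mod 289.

34

By Lagrange's theorem, ord_289(254) divides φ(289) = φ(17^2) = 17·(17−1) = 272 = 2^4 · 17.
Divisors of 272: 1, 2, 4, 8, 16, 17, 34, 68, 136, 272.
Test each divisor d:
254^1 ≡ 254 (mod 289)
254^2 ≡ 69 (mod 289)
254^4 ≡ 137 (mod 289)
254^8 ≡ 273 (mod 289)
254^16 ≡ 256 (mod 289)
254^17 ≡ 288 (mod 289)
254^34 ≡ 1 (mod 289) ✓
So ord_289(254) = 34.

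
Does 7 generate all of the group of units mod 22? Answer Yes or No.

φ(22) = φ(2)·φ(11) = 1·10 = 10 = 2 · 5.
An element g generates (Z/22Z)^× iff g^(10/q) ≢ 1 (mod 22) for each prime q ∈ {2, 5}.
7^5 ≡ 21 (mod 22)  [q = 2: ≢ 1 ✓]
7^2 ≡ 5 (mod 22)  [q = 5: ≢ 1 ✓]
Every test exponent gives a nontrivial residue, hence 7 generates the full group.

Yes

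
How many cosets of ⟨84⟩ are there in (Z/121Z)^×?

1

Since 84 ∈ (Z/121Z)^×, its order divides φ(121) = φ(11^2) = 11·(11−1) = 110 = 2 · 5 · 11.
Divisors of 110: 1, 2, 5, 10, 11, 22, 55, 110.
Check 84^d mod 121 for each divisor in increasing order:
84^1 ≡ 84 (mod 121)
84^2 ≡ 38 (mod 121)
84^5 ≡ 54 (mod 121)
84^10 ≡ 12 (mod 121)
84^11 ≡ 40 (mod 121)
84^22 ≡ 27 (mod 121)
84^55 ≡ 120 (mod 121)
84^110 ≡ 1 (mod 121) ✓
So ord_121(84) = 110, hence |⟨84⟩| = 110.
[(Z/121Z)^× : ⟨84⟩] = 110/110 = 1.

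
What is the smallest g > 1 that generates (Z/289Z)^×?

φ(289) = φ(17^2) = 17·(17−1) = 272 = 2^4 · 17.
g is a primitive root iff g^(272/q) ≢ 1 (mod 289) for each prime q ∈ {2, 17}.
g = 2: 2^136 ≡ 1 — hits 1, so not a primitive root.
g = 3: 3^136 ≡ 288; 3^16 ≡ 171 — none is 1, so 3 is a primitive root.
Hence the least primitive root of 289 is 3.

3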